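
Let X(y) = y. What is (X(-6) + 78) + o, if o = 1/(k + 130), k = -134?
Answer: 287/4 ≈ 71.750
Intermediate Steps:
o = -1/4 (o = 1/(-134 + 130) = 1/(-4) = -1/4 ≈ -0.25000)
(X(-6) + 78) + o = (-6 + 78) - 1/4 = 72 - 1/4 = 287/4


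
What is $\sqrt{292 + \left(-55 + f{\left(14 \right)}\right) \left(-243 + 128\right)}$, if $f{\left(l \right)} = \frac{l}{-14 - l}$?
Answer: $\frac{\sqrt{26698}}{2} \approx 81.698$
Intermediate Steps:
$\sqrt{292 + \left(-55 + f{\left(14 \right)}\right) \left(-243 + 128\right)} = \sqrt{292 + \left(-55 - \frac{14}{14 + 14}\right) \left(-243 + 128\right)} = \sqrt{292 + \left(-55 - \frac{14}{28}\right) \left(-115\right)} = \sqrt{292 + \left(-55 - 14 \cdot \frac{1}{28}\right) \left(-115\right)} = \sqrt{292 + \left(-55 - \frac{1}{2}\right) \left(-115\right)} = \sqrt{292 - - \frac{12765}{2}} = \sqrt{292 + \frac{12765}{2}} = \sqrt{\frac{13349}{2}} = \frac{\sqrt{26698}}{2}$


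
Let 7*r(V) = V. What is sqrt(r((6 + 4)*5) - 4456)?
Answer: I*sqrt(217994)/7 ≈ 66.7*I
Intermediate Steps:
r(V) = V/7
sqrt(r((6 + 4)*5) - 4456) = sqrt(((6 + 4)*5)/7 - 4456) = sqrt((10*5)/7 - 4456) = sqrt((1/7)*50 - 4456) = sqrt(50/7 - 4456) = sqrt(-31142/7) = I*sqrt(217994)/7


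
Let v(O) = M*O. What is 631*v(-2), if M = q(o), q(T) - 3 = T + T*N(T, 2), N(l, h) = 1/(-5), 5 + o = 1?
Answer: 1262/5 ≈ 252.40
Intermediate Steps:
o = -4 (o = -5 + 1 = -4)
N(l, h) = -⅕
q(T) = 3 + 4*T/5 (q(T) = 3 + (T + T*(-⅕)) = 3 + (T - T/5) = 3 + 4*T/5)
M = -⅕ (M = 3 + (⅘)*(-4) = 3 - 16/5 = -⅕ ≈ -0.20000)
v(O) = -O/5
631*v(-2) = 631*(-⅕*(-2)) = 631*(⅖) = 1262/5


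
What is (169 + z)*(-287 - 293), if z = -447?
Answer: 161240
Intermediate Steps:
(169 + z)*(-287 - 293) = (169 - 447)*(-287 - 293) = -278*(-580) = 161240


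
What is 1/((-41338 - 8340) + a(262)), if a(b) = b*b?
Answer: 1/18966 ≈ 5.2726e-5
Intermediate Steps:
a(b) = b²
1/((-41338 - 8340) + a(262)) = 1/((-41338 - 8340) + 262²) = 1/(-49678 + 68644) = 1/18966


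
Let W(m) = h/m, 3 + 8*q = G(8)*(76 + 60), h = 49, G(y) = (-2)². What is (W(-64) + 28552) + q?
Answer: 1831607/64 ≈ 28619.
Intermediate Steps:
G(y) = 4
q = 541/8 (q = -3/8 + (4*(76 + 60))/8 = -3/8 + (4*136)/8 = -3/8 + (⅛)*544 = -3/8 + 68 = 541/8 ≈ 67.625)
W(m) = 49/m
(W(-64) + 28552) + q = (49/(-64) + 28552) + 541/8 = (49*(-1/64) + 28552) + 541/8 = (-49/64 + 28552) + 541/8 = 1827279/64 + 541/8 = 1831607/64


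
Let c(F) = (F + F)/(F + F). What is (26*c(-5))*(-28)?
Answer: -728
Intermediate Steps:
c(F) = 1 (c(F) = (2*F)/((2*F)) = (2*F)*(1/(2*F)) = 1)
(26*c(-5))*(-28) = (26*1)*(-28) = 26*(-28) = -728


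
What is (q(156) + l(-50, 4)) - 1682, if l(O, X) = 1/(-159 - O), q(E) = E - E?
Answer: -183339/109 ≈ -1682.0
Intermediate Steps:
q(E) = 0
(q(156) + l(-50, 4)) - 1682 = (0 - 1/(159 - 50)) - 1682 = (0 - 1/109) - 1682 = -1/109 - 1682 = -183339/109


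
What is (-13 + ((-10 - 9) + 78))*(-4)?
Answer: -184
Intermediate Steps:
(-13 + ((-10 - 9) + 78))*(-4) = (-13 + (-19 + 78))*(-4) = (-13 + 59)*(-4) = 46*(-4) = -184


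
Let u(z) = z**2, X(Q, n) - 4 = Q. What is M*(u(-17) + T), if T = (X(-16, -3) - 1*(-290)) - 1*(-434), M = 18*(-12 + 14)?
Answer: 36036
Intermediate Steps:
M = 36 (M = 18*2 = 36)
X(Q, n) = 4 + Q
T = 712 (T = ((4 - 16) - 1*(-290)) - 1*(-434) = (-12 + 290) + 434 = 278 + 434 = 712)
M*(u(-17) + T) = 36*((-17)**2 + 712) = 36*(289 + 712) = 36*1001 = 36036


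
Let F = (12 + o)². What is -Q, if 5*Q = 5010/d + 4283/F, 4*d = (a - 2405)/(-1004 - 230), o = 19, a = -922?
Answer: -7926388167/5328745 ≈ -1487.5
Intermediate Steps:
d = 3327/4936 (d = ((-922 - 2405)/(-1004 - 230))/4 = (-3327/(-1234))/4 = (-3327*(-1/1234))/4 = (¼)*(3327/1234) = 3327/4936 ≈ 0.67403)
F = 961 (F = (12 + 19)² = 31² = 961)
Q = 7926388167/5328745 (Q = (5010/(3327/4936) + 4283/961)/5 = (5010*(4936/3327) + 4283*(1/961))/5 = (8243120/1109 + 4283/961)/5 = (⅕)*(7926388167/1065749) = 7926388167/5328745 ≈ 1487.5)
-Q = -1*7926388167/5328745 = -7926388167/5328745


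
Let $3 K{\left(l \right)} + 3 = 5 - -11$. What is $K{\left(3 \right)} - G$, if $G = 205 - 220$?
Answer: $\frac{58}{3} \approx 19.333$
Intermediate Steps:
$G = -15$ ($G = 205 - 220 = -15$)
$K{\left(l \right)} = \frac{13}{3}$ ($K{\left(l \right)} = -1 + \frac{5 - -11}{3} = -1 + \frac{5 + 11}{3} = -1 + \frac{1}{3} \cdot 16 = -1 + \frac{16}{3} = \frac{13}{3}$)
$K{\left(3 \right)} - G = \frac{13}{3} - -15 = \frac{13}{3} + 15 = \frac{58}{3}$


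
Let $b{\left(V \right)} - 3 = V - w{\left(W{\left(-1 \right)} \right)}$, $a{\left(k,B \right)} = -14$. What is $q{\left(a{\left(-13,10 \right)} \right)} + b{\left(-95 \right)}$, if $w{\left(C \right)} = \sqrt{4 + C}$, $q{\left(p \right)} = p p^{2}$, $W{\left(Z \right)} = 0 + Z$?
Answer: $-2836 - \sqrt{3} \approx -2837.7$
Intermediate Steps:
$W{\left(Z \right)} = Z$
$q{\left(p \right)} = p^{3}$
$b{\left(V \right)} = 3 + V - \sqrt{3}$ ($b{\left(V \right)} = 3 + \left(V - \sqrt{4 - 1}\right) = 3 + \left(V - \sqrt{3}\right) = 3 + V - \sqrt{3}$)
$q{\left(a{\left(-13,10 \right)} \right)} + b{\left(-95 \right)} = \left(-14\right)^{3} - \left(92 + \sqrt{3}\right) = -2744 - \left(92 + \sqrt{3}\right) = -2836 - \sqrt{3}$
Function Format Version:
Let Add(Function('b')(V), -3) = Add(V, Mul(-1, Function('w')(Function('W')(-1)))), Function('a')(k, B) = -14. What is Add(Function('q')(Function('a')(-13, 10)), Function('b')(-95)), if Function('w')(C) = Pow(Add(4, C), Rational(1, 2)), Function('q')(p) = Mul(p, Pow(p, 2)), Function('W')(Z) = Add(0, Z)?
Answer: Add(-2836, Mul(-1, Pow(3, Rational(1, 2)))) ≈ -2837.7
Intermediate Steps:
Function('W')(Z) = Z
Function('q')(p) = Pow(p, 3)
Function('b')(V) = Add(3, V, Mul(-1, Pow(3, Rational(1, 2)))) (Function('b')(V) = Add(3, Add(V, Mul(-1, Pow(Add(4, -1), Rational(1, 2))))) = Add(3, Add(V, Mul(-1, Pow(3, Rational(1, 2))))) = Add(3, V, Mul(-1, Pow(3, Rational(1, 2)))))
Add(Function('q')(Function('a')(-13, 10)), Function('b')(-95)) = Add(Pow(-14, 3), Add(3, -95, Mul(-1, Pow(3, Rational(1, 2))))) = Add(-2744, Add(-92, Mul(-1, Pow(3, Rational(1, 2))))) = Add(-2836, Mul(-1, Pow(3, Rational(1, 2))))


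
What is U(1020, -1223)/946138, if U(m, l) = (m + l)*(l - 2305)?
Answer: 358092/473069 ≈ 0.75696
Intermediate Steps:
U(m, l) = (-2305 + l)*(l + m) (U(m, l) = (l + m)*(-2305 + l) = (-2305 + l)*(l + m))
U(1020, -1223)/946138 = ((-1223)**2 - 2305*(-1223) - 2305*1020 - 1223*1020)/946138 = (1495729 + 2819015 - 2351100 - 1247460)*(1/946138) = 716184*(1/946138) = 358092/473069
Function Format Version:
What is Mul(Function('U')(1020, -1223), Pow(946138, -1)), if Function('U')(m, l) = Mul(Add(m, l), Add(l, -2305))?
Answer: Rational(358092, 473069) ≈ 0.75696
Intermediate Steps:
Function('U')(m, l) = Mul(Add(-2305, l), Add(l, m)) (Function('U')(m, l) = Mul(Add(l, m), Add(-2305, l)) = Mul(Add(-2305, l), Add(l, m)))
Mul(Function('U')(1020, -1223), Pow(946138, -1)) = Mul(Add(Pow(-1223, 2), Mul(-2305, -1223), Mul(-2305, 1020), Mul(-1223, 1020)), Pow(946138, -1)) = Mul(Add(1495729, 2819015, -2351100, -1247460), Rational(1, 946138)) = Mul(716184, Rational(1, 946138)) = Rational(358092, 473069)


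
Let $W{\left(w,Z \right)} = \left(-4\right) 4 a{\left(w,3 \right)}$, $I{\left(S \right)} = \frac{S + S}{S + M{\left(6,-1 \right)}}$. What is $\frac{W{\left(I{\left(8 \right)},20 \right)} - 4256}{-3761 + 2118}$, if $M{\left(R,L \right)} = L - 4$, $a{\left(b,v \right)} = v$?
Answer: $\frac{4304}{1643} \approx 2.6196$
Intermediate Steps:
$M{\left(R,L \right)} = -4 + L$
$I{\left(S \right)} = \frac{2 S}{-5 + S}$ ($I{\left(S \right)} = \frac{S + S}{S - 5} = \frac{2 S}{S - 5} = \frac{2 S}{-5 + S}$)
$W{\left(w,Z \right)} = -48$ ($W{\left(w,Z \right)} = \left(-4\right) 4 \cdot 3 = \left(-16\right) 3 = -48$)
$\frac{W{\left(I{\left(8 \right)},20 \right)} - 4256}{-3761 + 2118} = \frac{-48 - 4256}{-3761 + 2118} = - \frac{4304}{-1643} = \left(-4304\right) \left(- \frac{1}{1643}\right) = \frac{4304}{1643}$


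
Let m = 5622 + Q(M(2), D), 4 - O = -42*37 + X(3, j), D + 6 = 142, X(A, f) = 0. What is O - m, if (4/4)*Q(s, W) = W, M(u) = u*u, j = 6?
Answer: -4200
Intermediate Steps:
M(u) = u**2
D = 136 (D = -6 + 142 = 136)
Q(s, W) = W
O = 1558 (O = 4 - (-42*37 + 0) = 4 - (-1554 + 0) = 4 - 1*(-1554) = 4 + 1554 = 1558)
m = 5758 (m = 5622 + 136 = 5758)
O - m = 1558 - 1*5758 = 1558 - 5758 = -4200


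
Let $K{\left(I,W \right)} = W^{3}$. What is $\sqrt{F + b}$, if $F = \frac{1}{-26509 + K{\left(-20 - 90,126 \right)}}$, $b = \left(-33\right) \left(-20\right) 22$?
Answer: $\frac{\sqrt{1154532888962003}}{281981} \approx 120.5$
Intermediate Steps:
$b = 14520$ ($b = 660 \cdot 22 = 14520$)
$F = \frac{1}{1973867}$ ($F = \frac{1}{-26509 + 126^{3}} = \frac{1}{-26509 + 2000376} = \frac{1}{1973867} \approx 5.0662 \cdot 10^{-7}$)
$\sqrt{F + b} = \sqrt{\frac{1}{1973867} + 14520} = \sqrt{\frac{28660548841}{1973867}} = \frac{\sqrt{1154532888962003}}{281981}$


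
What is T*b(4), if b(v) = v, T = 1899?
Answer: 7596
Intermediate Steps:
T*b(4) = 1899*4 = 7596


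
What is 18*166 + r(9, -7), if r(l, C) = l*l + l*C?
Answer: 3006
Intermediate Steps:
r(l, C) = l² + C*l
18*166 + r(9, -7) = 18*166 + 9*(-7 + 9) = 2988 + 9*2 = 2988 + 18 = 3006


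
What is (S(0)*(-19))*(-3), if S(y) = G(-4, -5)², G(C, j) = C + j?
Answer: 4617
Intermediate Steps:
S(y) = 81 (S(y) = (-4 - 5)² = (-9)² = 81)
(S(0)*(-19))*(-3) = (81*(-19))*(-3) = -1539*(-3) = 4617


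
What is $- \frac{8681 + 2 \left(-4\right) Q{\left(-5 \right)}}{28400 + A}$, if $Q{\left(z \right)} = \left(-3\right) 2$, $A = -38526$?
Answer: $\frac{8729}{10126} \approx 0.86204$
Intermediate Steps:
$Q{\left(z \right)} = -6$
$- \frac{8681 + 2 \left(-4\right) Q{\left(-5 \right)}}{28400 + A} = - \frac{8681 + 2 \left(-4\right) \left(-6\right)}{28400 - 38526} = - \frac{8681 - -48}{-10126} = - \frac{\left(8681 + 48\right) \left(-1\right)}{10126} = - \frac{8729 \left(-1\right)}{10126} = \left(-1\right) \left(- \frac{8729}{10126}\right) = \frac{8729}{10126}$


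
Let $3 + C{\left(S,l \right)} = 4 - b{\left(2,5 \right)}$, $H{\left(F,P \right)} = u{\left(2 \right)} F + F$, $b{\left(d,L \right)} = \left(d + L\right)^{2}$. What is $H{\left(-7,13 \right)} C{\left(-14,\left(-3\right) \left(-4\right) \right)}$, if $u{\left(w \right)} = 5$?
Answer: $2016$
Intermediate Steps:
$b{\left(d,L \right)} = \left(L + d\right)^{2}$
$H{\left(F,P \right)} = 6 F$ ($H{\left(F,P \right)} = 5 F + F = 6 F$)
$C{\left(S,l \right)} = -48$ ($C{\left(S,l \right)} = -3 + \left(4 - \left(5 + 2\right)^{2}\right) = -3 + \left(4 - 7^{2}\right) = -3 + \left(4 - 49\right) = -3 - 45 = -48$)
$H{\left(-7,13 \right)} C{\left(-14,\left(-3\right) \left(-4\right) \right)} = 6 \left(-7\right) \left(-48\right) = \left(-42\right) \left(-48\right) = 2016$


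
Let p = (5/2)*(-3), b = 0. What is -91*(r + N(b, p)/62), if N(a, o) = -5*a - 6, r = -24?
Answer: 67977/31 ≈ 2192.8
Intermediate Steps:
p = -15/2 (p = (5*(1/2))*(-3) = (5/2)*(-3) = -15/2 ≈ -7.5000)
N(a, o) = -6 - 5*a
-91*(r + N(b, p)/62) = -91*(-24 + (-6 - 5*0)/62) = -91*(-24 + (-6 + 0)*(1/62)) = -91*(-24 - 6*1/62) = -91*(-24 - 3/31) = -91*(-747/31) = 67977/31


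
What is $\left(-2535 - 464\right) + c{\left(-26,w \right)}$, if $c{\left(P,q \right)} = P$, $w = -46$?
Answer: $-3025$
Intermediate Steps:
$\left(-2535 - 464\right) + c{\left(-26,w \right)} = \left(-2535 - 464\right) - 26 = -2999 - 26 = -3025$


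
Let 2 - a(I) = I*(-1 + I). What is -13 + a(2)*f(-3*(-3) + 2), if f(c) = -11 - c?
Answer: -13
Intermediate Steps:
a(I) = 2 - I*(-1 + I)
-13 + a(2)*f(-3*(-3) + 2) = -13 + (2 + 2 - 1*2²)*(-11 - (-3*(-3) + 2)) = -13 + (2 + 2 - 1*4)*(-11 - (9 + 2)) = -13 + (2 + 2 - 4)*(-11 - 1*11) = -13 + 0*(-11 - 11) = -13 + 0*(-22) = -13 + 0 = -13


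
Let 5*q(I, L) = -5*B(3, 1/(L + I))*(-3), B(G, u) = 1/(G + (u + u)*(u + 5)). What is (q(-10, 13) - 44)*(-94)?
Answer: 241486/59 ≈ 4093.0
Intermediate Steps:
B(G, u) = 1/(G + 2*u*(5 + u)) (B(G, u) = 1/(G + (2*u)*(5 + u)) = 1/(G + 2*u*(5 + u)))
q(I, L) = 3/(3 + 2/(I + L)**2 + 10/(I + L)) (q(I, L) = (-5/(3 + 2*(1/(L + I))**2 + 10/(L + I))*(-3))/5 = (-5/(3 + 2*(1/(I + L))**2 + 10/(I + L))*(-3))/5 = (-5/(3 + 2/(I + L)**2 + 10/(I + L))*(-3))/5 = (15/(3 + 2/(I + L)**2 + 10/(I + L)))/5 = 3/(3 + 2/(I + L)**2 + 10/(I + L)))
(q(-10, 13) - 44)*(-94) = (3*(-10 + 13)**3/(2*(-10) + 2*13 + 3*(-10 + 13)**3 + 10*(-10 + 13)**2) - 44)*(-94) = (3*3**3/(-20 + 26 + 3*3**3 + 10*3**2) - 44)*(-94) = (3*27/(-20 + 26 + 3*27 + 10*9) - 44)*(-94) = (3*27/(-20 + 26 + 81 + 90) - 44)*(-94) = (3*27/177 - 44)*(-94) = (3*27*(1/177) - 44)*(-94) = (27/59 - 44)*(-94) = -2569/59*(-94) = 241486/59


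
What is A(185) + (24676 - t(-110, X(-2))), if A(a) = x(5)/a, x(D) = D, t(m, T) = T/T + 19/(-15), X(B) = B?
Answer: 13695343/555 ≈ 24676.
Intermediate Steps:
t(m, T) = -4/15 (t(m, T) = 1 + 19*(-1/15) = 1 - 19/15 = -4/15)
A(a) = 5/a
A(185) + (24676 - t(-110, X(-2))) = 5/185 + (24676 - 1*(-4/15)) = 5*(1/185) + (24676 + 4/15) = 1/37 + 370144/15 = 13695343/555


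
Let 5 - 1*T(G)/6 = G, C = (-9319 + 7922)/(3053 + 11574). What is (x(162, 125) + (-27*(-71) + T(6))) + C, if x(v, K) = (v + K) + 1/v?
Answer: 5208111965/2369574 ≈ 2197.9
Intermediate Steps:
C = -1397/14627 ≈ -0.095508
T(G) = 30 - 6*G
x(v, K) = K + v + 1/v (x(v, K) = (K + v) + 1/v = K + v + 1/v)
(x(162, 125) + (-27*(-71) + T(6))) + C = ((125 + 162 + 1/162) + (-27*(-71) + (30 - 6*6))) - 1397/14627 = ((125 + 162 + 1/162) + (1917 + (30 - 36))) - 1397/14627 = (46495/162 + (1917 - 6)) - 1397/14627 = (46495/162 + 1911) - 1397/14627 = 356077/162 - 1397/14627 = 5208111965/2369574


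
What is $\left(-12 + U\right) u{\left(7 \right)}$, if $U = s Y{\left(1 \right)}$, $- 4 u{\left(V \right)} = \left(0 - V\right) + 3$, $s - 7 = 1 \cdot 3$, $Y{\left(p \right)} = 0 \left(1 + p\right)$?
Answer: $-12$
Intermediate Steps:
$Y{\left(p \right)} = 0$
$s = 10$ ($s = 7 + 1 \cdot 3 = 7 + 3 = 10$)
$u{\left(V \right)} = - \frac{3}{4} + \frac{V}{4}$ ($u{\left(V \right)} = - \frac{\left(0 - V\right) + 3}{4} = - \frac{- V + 3}{4} = - \frac{3 - V}{4} = - \frac{3}{4} + \frac{V}{4}$)
$U = 0$ ($U = 10 \cdot 0 = 0$)
$\left(-12 + U\right) u{\left(7 \right)} = \left(-12 + 0\right) \left(- \frac{3}{4} + \frac{1}{4} \cdot 7\right) = - 12 \left(- \frac{3}{4} + \frac{7}{4}\right) = \left(-12\right) 1 = -12$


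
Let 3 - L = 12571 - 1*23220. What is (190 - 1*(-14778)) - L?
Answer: 4316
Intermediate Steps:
L = 10652 (L = 3 - (12571 - 1*23220) = 3 - (12571 - 23220) = 3 - 1*(-10649) = 3 + 10649 = 10652)
(190 - 1*(-14778)) - L = (190 - 1*(-14778)) - 1*10652 = (190 + 14778) - 10652 = 14968 - 10652 = 4316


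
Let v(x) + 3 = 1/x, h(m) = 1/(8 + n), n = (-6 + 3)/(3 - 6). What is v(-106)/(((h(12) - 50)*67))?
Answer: 2871/3188798 ≈ 0.00090034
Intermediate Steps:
n = 1 (n = -3/(-3) = -3*(-⅓) = 1)
h(m) = ⅑ (h(m) = 1/(8 + 1) = 1/9 = ⅑)
v(x) = -3 + 1/x
v(-106)/(((h(12) - 50)*67)) = (-3 + 1/(-106))/(((⅑ - 50)*67)) = (-3 - 1/106)/((-449/9*67)) = -319/(106*(-30083/9)) = -319/106*(-9/30083) = 2871/3188798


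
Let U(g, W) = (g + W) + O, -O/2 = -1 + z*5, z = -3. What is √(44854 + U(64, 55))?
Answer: √45005 ≈ 212.14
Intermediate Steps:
O = 32 (O = -2*(-1 - 3*5) = -2*(-1 - 15) = -2*(-16) = 32)
U(g, W) = 32 + W + g (U(g, W) = (g + W) + 32 = (W + g) + 32 = 32 + W + g)
√(44854 + U(64, 55)) = √(44854 + (32 + 55 + 64)) = √(44854 + 151) = √45005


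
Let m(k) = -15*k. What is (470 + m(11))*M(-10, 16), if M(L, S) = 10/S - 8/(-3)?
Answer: 24095/24 ≈ 1004.0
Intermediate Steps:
M(L, S) = 8/3 + 10/S (M(L, S) = 10/S - 8*(-1/3) = 10/S + 8/3 = 8/3 + 10/S)
(470 + m(11))*M(-10, 16) = (470 - 15*11)*(8/3 + 10/16) = (470 - 165)*(8/3 + 10*(1/16)) = 305*(8/3 + 5/8) = 305*(79/24) = 24095/24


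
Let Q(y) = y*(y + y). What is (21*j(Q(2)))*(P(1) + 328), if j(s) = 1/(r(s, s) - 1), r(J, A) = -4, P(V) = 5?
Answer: -6993/5 ≈ -1398.6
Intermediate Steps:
Q(y) = 2*y² (Q(y) = y*(2*y) = 2*y²)
j(s) = -⅕ (j(s) = 1/(-4 - 1) = 1/(-5) = -⅕)
(21*j(Q(2)))*(P(1) + 328) = (21*(-⅕))*(5 + 328) = -21/5*333 = -6993/5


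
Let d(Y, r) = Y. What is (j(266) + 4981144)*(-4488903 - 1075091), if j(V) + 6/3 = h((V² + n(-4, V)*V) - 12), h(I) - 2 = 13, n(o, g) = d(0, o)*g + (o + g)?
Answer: -27715127661058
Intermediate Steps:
n(o, g) = g + o (n(o, g) = 0*g + (o + g) = 0 + (g + o) = g + o)
h(I) = 15 (h(I) = 2 + 13 = 15)
j(V) = 13 (j(V) = -2 + 15 = 13)
(j(266) + 4981144)*(-4488903 - 1075091) = (13 + 4981144)*(-4488903 - 1075091) = 4981157*(-5563994) = -27715127661058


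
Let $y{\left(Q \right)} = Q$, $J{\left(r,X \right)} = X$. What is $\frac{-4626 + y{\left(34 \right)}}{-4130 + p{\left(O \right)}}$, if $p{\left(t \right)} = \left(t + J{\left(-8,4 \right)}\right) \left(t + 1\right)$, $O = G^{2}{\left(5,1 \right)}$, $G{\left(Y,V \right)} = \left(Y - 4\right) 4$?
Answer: $\frac{2296}{1895} \approx 1.2116$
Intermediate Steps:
$G{\left(Y,V \right)} = -16 + 4 Y$ ($G{\left(Y,V \right)} = \left(-4 + Y\right) 4 = -16 + 4 Y$)
$O = 16$ ($O = \left(-16 + 4 \cdot 5\right)^{2} = \left(-16 + 20\right)^{2} = 4^{2} = 16$)
$p{\left(t \right)} = \left(1 + t\right) \left(4 + t\right)$ ($p{\left(t \right)} = \left(t + 4\right) \left(t + 1\right) = \left(4 + t\right) \left(1 + t\right) = \left(1 + t\right) \left(4 + t\right)$)
$\frac{-4626 + y{\left(34 \right)}}{-4130 + p{\left(O \right)}} = \frac{-4626 + 34}{-4130 + \left(4 + 16^{2} + 5 \cdot 16\right)} = - \frac{4592}{-4130 + \left(4 + 256 + 80\right)} = - \frac{4592}{-4130 + 340} = - \frac{4592}{-3790} = \left(-4592\right) \left(- \frac{1}{3790}\right) = \frac{2296}{1895}$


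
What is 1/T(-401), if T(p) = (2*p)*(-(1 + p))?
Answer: -1/320800 ≈ -3.1172e-6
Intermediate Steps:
T(p) = 2*p*(-1 - p) (T(p) = (2*p)*(-1 - p) = 2*p*(-1 - p))
1/T(-401) = 1/(-2*(-401)*(1 - 401)) = 1/(-2*(-401)*(-400)) = 1/(-320800) = -1/320800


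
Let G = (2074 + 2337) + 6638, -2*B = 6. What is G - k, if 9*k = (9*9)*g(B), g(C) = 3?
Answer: 11022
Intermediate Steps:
B = -3 (B = -½*6 = -3)
k = 27 (k = ((9*9)*3)/9 = (81*3)/9 = (⅑)*243 = 27)
G = 11049 (G = 4411 + 6638 = 11049)
G - k = 11049 - 1*27 = 11049 - 27 = 11022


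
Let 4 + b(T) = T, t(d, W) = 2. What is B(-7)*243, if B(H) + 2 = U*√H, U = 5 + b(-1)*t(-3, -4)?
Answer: -486 - 1215*I*√7 ≈ -486.0 - 3214.6*I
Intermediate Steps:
b(T) = -4 + T
U = -5 (U = 5 + (-4 - 1)*2 = 5 - 5*2 = 5 - 10 = -5)
B(H) = -2 - 5*√H
B(-7)*243 = (-2 - 5*I*√7)*243 = -486 - 1215*I*√7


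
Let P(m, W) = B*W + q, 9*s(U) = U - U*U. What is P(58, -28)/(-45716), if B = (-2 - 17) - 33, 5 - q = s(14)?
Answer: -13331/411444 ≈ -0.032400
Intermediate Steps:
s(U) = -U²/9 + U/9 (s(U) = (U - U*U)/9 = (U - U²)/9 = -U²/9 + U/9)
q = 227/9 (q = 5 - 14*(1 - 1*14)/9 = 5 - 14*(1 - 14)/9 = 5 - 14*(-13)/9 = 5 - 1*(-182/9) = 5 + 182/9 = 227/9 ≈ 25.222)
B = -52 (B = -19 - 33 = -52)
P(m, W) = 227/9 - 52*W (P(m, W) = -52*W + 227/9 = 227/9 - 52*W)
P(58, -28)/(-45716) = (227/9 - 52*(-28))/(-45716) = (227/9 + 1456)*(-1/45716) = (13331/9)*(-1/45716) = -13331/411444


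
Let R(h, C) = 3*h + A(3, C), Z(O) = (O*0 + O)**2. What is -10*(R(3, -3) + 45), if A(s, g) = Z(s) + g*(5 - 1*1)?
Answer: -510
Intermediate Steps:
Z(O) = O**2 (Z(O) = (0 + O)**2 = O**2)
A(s, g) = s**2 + 4*g (A(s, g) = s**2 + g*(5 - 1*1) = s**2 + g*(5 - 1) = s**2 + g*4 = s**2 + 4*g)
R(h, C) = 9 + 3*h + 4*C (R(h, C) = 3*h + (3**2 + 4*C) = 3*h + (9 + 4*C) = 9 + 3*h + 4*C)
-10*(R(3, -3) + 45) = -10*((9 + 3*3 + 4*(-3)) + 45) = -10*((9 + 9 - 12) + 45) = -10*(6 + 45) = -10*51 = -510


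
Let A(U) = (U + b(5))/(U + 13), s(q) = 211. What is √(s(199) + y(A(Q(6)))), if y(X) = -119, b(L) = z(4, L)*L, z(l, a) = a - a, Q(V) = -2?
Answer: 2*√23 ≈ 9.5917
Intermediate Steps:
z(l, a) = 0
b(L) = 0 (b(L) = 0*L = 0)
A(U) = U/(13 + U) (A(U) = (U + 0)/(U + 13) = U/(13 + U))
√(s(199) + y(A(Q(6)))) = √(211 - 119) = √92 = 2*√23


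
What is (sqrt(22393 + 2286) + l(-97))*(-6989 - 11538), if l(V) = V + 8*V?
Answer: 16174071 - 18527*sqrt(24679) ≈ 1.3264e+7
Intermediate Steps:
l(V) = 9*V
(sqrt(22393 + 2286) + l(-97))*(-6989 - 11538) = (sqrt(22393 + 2286) + 9*(-97))*(-6989 - 11538) = (sqrt(24679) - 873)*(-18527) = (-873 + sqrt(24679))*(-18527) = 16174071 - 18527*sqrt(24679)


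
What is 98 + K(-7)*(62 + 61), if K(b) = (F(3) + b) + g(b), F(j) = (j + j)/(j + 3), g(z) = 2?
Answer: -394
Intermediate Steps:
F(j) = 2*j/(3 + j) (F(j) = (2*j)/(3 + j) = 2*j/(3 + j))
K(b) = 3 + b (K(b) = (2*3/(3 + 3) + b) + 2 = (2*3/6 + b) + 2 = (2*3*(⅙) + b) + 2 = (1 + b) + 2 = 3 + b)
98 + K(-7)*(62 + 61) = 98 + (3 - 7)*(62 + 61) = 98 - 4*123 = 98 - 492 = -394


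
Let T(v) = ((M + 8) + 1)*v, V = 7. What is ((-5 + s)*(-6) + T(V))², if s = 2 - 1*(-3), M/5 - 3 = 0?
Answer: 28224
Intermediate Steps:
M = 15 (M = 15 + 5*0 = 15 + 0 = 15)
T(v) = 24*v (T(v) = ((15 + 8) + 1)*v = (23 + 1)*v = 24*v)
s = 5 (s = 2 + 3 = 5)
((-5 + s)*(-6) + T(V))² = ((-5 + 5)*(-6) + 24*7)² = (0*(-6) + 168)² = (0 + 168)² = 168² = 28224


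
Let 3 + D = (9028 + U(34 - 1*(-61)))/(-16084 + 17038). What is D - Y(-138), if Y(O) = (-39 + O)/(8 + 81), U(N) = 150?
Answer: 365491/42453 ≈ 8.6093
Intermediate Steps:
Y(O) = -39/89 + O/89 (Y(O) = (-39 + O)/89 = (-39 + O)*(1/89) = -39/89 + O/89)
D = 3158/477 (D = -3 + (9028 + 150)/(-16084 + 17038) = -3 + 9178/954 = -3 + 9178*(1/954) = -3 + 4589/477 = 3158/477 ≈ 6.6205)
D - Y(-138) = 3158/477 - (-39/89 + (1/89)*(-138)) = 3158/477 - (-39/89 - 138/89) = 3158/477 - 1*(-177/89) = 3158/477 + 177/89 = 365491/42453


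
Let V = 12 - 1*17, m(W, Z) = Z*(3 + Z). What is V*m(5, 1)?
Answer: -20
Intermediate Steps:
V = -5 (V = 12 - 17 = -5)
V*m(5, 1) = -5*(3 + 1) = -5*4 = -20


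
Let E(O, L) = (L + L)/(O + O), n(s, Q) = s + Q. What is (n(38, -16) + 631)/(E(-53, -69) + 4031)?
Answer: 34609/213712 ≈ 0.16194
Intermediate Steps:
n(s, Q) = Q + s
E(O, L) = L/O (E(O, L) = (2*L)/((2*O)) = (2*L)*(1/(2*O)) = L/O)
(n(38, -16) + 631)/(E(-53, -69) + 4031) = ((-16 + 38) + 631)/(-69/(-53) + 4031) = (22 + 631)/(-69*(-1/53) + 4031) = 653/(69/53 + 4031) = 653/(213712/53) = 653*(53/213712) = 34609/213712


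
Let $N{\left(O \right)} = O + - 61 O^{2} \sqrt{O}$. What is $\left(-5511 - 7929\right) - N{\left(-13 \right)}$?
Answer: $-13427 + 10309 i \sqrt{13} \approx -13427.0 + 37170.0 i$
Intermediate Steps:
$N{\left(O \right)} = O - 61 O^{\frac{5}{2}}$
$\left(-5511 - 7929\right) - N{\left(-13 \right)} = \left(-5511 - 7929\right) - \left(-13 - 61 \left(-13\right)^{\frac{5}{2}}\right) = \left(-5511 - 7929\right) - \left(-13 - 61 \cdot 169 i \sqrt{13}\right) = -13440 - \left(-13 - 10309 i \sqrt{13}\right) = -13440 + \left(13 + 10309 i \sqrt{13}\right) = -13427 + 10309 i \sqrt{13}$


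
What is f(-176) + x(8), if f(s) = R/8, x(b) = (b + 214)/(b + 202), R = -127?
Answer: -4149/280 ≈ -14.818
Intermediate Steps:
x(b) = (214 + b)/(202 + b)
f(s) = -127/8
f(-176) + x(8) = -127/8 + (214 + 8)/(202 + 8) = -127/8 + 222/210 = -127/8 + (1/210)*222 = -127/8 + 37/35 = -4149/280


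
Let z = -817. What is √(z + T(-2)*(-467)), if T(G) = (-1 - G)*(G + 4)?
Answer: I*√1751 ≈ 41.845*I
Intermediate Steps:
T(G) = (-1 - G)*(4 + G)
√(z + T(-2)*(-467)) = √(-817 + (-4 - 1*(-2)² - 5*(-2))*(-467)) = √(-817 + (-4 - 1*4 + 10)*(-467)) = √(-817 + (-4 - 4 + 10)*(-467)) = √(-817 + 2*(-467)) = √(-817 - 934) = √(-1751) = I*√1751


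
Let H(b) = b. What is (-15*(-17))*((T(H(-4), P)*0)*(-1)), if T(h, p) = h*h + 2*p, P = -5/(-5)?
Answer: 0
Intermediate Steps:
P = 1 (P = -5*(-1/5) = 1)
T(h, p) = h**2 + 2*p
(-15*(-17))*((T(H(-4), P)*0)*(-1)) = (-15*(-17))*((((-4)**2 + 2*1)*0)*(-1)) = 255*(((16 + 2)*0)*(-1)) = 255*((18*0)*(-1)) = 255*(0*(-1)) = 255*0 = 0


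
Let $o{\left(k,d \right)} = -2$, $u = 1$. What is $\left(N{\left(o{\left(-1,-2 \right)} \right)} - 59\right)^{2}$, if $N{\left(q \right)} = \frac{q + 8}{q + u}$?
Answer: $4225$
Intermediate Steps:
$N{\left(q \right)} = \frac{8 + q}{1 + q}$ ($N{\left(q \right)} = \frac{q + 8}{q + 1} = \frac{8 + q}{1 + q}$)
$\left(N{\left(o{\left(-1,-2 \right)} \right)} - 59\right)^{2} = \left(\frac{8 - 2}{1 - 2} - 59\right)^{2} = \left(\frac{1}{-1} \cdot 6 - 59\right)^{2} = \left(\left(-1\right) 6 - 59\right)^{2} = \left(-6 - 59\right)^{2} = \left(-65\right)^{2} = 4225$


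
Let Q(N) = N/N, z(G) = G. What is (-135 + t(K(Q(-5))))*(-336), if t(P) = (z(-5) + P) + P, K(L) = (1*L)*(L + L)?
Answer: 45696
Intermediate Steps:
Q(N) = 1
K(L) = 2*L**2 (K(L) = L*(2*L) = 2*L**2)
t(P) = -5 + 2*P (t(P) = (-5 + P) + P = -5 + 2*P)
(-135 + t(K(Q(-5))))*(-336) = (-135 + (-5 + 2*(2*1**2)))*(-336) = (-135 + (-5 + 2*(2*1)))*(-336) = (-135 + (-5 + 2*2))*(-336) = (-135 + (-5 + 4))*(-336) = (-135 - 1)*(-336) = -136*(-336) = 45696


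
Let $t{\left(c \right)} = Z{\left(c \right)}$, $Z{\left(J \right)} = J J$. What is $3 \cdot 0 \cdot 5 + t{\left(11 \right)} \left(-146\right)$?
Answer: $-17666$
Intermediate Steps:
$Z{\left(J \right)} = J^{2}$
$t{\left(c \right)} = c^{2}$
$3 \cdot 0 \cdot 5 + t{\left(11 \right)} \left(-146\right) = 3 \cdot 0 \cdot 5 + 11^{2} \left(-146\right) = 0 \cdot 5 + 121 \left(-146\right) = 0 - 17666 = -17666$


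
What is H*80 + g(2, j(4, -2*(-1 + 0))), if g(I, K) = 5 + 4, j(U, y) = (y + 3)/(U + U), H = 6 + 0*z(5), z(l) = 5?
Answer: 489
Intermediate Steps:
H = 6 (H = 6 + 0*5 = 6 + 0 = 6)
j(U, y) = (3 + y)/(2*U) (j(U, y) = (3 + y)/((2*U)) = (3 + y)*(1/(2*U)) = (3 + y)/(2*U))
g(I, K) = 9
H*80 + g(2, j(4, -2*(-1 + 0))) = 6*80 + 9 = 480 + 9 = 489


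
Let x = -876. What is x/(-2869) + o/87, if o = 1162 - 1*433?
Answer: 722571/83201 ≈ 8.6846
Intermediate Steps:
o = 729 (o = 1162 - 433 = 729)
x/(-2869) + o/87 = -876/(-2869) + 729/87 = -876*(-1/2869) + 729*(1/87) = 876/2869 + 243/29 = 722571/83201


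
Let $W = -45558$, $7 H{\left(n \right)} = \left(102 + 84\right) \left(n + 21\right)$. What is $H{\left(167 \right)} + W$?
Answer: $- \frac{283938}{7} \approx -40563.0$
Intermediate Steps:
$H{\left(n \right)} = 558 + \frac{186 n}{7}$ ($H{\left(n \right)} = \frac{\left(102 + 84\right) \left(n + 21\right)}{7} = \frac{186 \left(21 + n\right)}{7} = \frac{3906 + 186 n}{7} = 558 + \frac{186 n}{7}$)
$H{\left(167 \right)} + W = \left(558 + \frac{186}{7} \cdot 167\right) - 45558 = \left(558 + \frac{31062}{7}\right) - 45558 = \frac{34968}{7} - 45558 = - \frac{283938}{7}$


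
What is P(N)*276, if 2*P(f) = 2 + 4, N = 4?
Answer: 828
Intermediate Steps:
P(f) = 3 (P(f) = (2 + 4)/2 = (½)*6 = 3)
P(N)*276 = 3*276 = 828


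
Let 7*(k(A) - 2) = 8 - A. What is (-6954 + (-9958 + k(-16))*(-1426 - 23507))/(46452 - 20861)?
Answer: 1736983566/179137 ≈ 9696.4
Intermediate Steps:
k(A) = 22/7 - A/7 (k(A) = 2 + (8 - A)/7 = 2 + (8/7 - A/7) = 22/7 - A/7)
(-6954 + (-9958 + k(-16))*(-1426 - 23507))/(46452 - 20861) = (-6954 + (-9958 + (22/7 - ⅐*(-16)))*(-1426 - 23507))/(46452 - 20861) = (-6954 + (-9958 + (22/7 + 16/7))*(-24933))/25591 = (-6954 + (-9958 + 38/7)*(-24933))*(1/25591) = (-6954 - 69668/7*(-24933))*(1/25591) = (-6954 + 1737032244/7)*(1/25591) = (1736983566/7)*(1/25591) = 1736983566/179137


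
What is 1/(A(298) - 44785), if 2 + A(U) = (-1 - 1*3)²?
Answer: -1/44771 ≈ -2.2336e-5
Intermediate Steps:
A(U) = 14 (A(U) = -2 + (-1 - 1*3)² = -2 + (-1 - 3)² = -2 + (-4)² = -2 + 16 = 14)
1/(A(298) - 44785) = 1/(14 - 44785) = 1/(-44771) = -1/44771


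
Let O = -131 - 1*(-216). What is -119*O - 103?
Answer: -10218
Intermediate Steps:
O = 85 (O = -131 + 216 = 85)
-119*O - 103 = -119*85 - 103 = -10115 - 103 = -10218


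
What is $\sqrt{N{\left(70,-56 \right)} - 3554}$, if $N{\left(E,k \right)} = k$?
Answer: $19 i \sqrt{10} \approx 60.083 i$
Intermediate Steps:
$\sqrt{N{\left(70,-56 \right)} - 3554} = \sqrt{-56 - 3554} = \sqrt{-3610} = 19 i \sqrt{10}$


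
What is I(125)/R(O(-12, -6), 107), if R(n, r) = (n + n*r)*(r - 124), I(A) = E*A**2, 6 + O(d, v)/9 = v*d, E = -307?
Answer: 4796875/1090584 ≈ 4.3984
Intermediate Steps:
O(d, v) = -54 + 9*d*v (O(d, v) = -54 + 9*(v*d) = -54 + 9*(d*v) = -54 + 9*d*v)
I(A) = -307*A**2
R(n, r) = (-124 + r)*(n + n*r) (R(n, r) = (n + n*r)*(-124 + r) = (-124 + r)*(n + n*r))
I(125)/R(O(-12, -6), 107) = (-307*125**2)/(((-54 + 9*(-12)*(-6))*(-124 + 107**2 - 123*107))) = (-307*15625)/(((-54 + 648)*(-124 + 11449 - 13161))) = -4796875/(594*(-1836)) = -4796875/(-1090584) = -4796875*(-1/1090584) = 4796875/1090584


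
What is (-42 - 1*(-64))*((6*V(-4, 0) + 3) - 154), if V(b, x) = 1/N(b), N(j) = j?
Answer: -3355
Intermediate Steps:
V(b, x) = 1/b
(-42 - 1*(-64))*((6*V(-4, 0) + 3) - 154) = (-42 - 1*(-64))*((6/(-4) + 3) - 154) = (-42 + 64)*((6*(-¼) + 3) - 154) = 22*((-3/2 + 3) - 154) = 22*(3/2 - 154) = 22*(-305/2) = -3355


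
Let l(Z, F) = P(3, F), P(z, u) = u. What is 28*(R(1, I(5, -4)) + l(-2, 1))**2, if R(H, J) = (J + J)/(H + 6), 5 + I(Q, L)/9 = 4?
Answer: 484/7 ≈ 69.143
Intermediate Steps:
I(Q, L) = -9 (I(Q, L) = -45 + 9*4 = -45 + 36 = -9)
l(Z, F) = F
R(H, J) = 2*J/(6 + H) (R(H, J) = (2*J)/(6 + H) = 2*J/(6 + H))
28*(R(1, I(5, -4)) + l(-2, 1))**2 = 28*(2*(-9)/(6 + 1) + 1)**2 = 28*(2*(-9)/7 + 1)**2 = 28*(2*(-9)*(1/7) + 1)**2 = 28*(-18/7 + 1)**2 = 28*(-11/7)**2 = 28*(121/49) = 484/7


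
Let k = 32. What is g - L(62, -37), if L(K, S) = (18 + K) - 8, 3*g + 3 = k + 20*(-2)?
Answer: -227/3 ≈ -75.667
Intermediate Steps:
g = -11/3 (g = -1 + (32 + 20*(-2))/3 = -1 + (32 - 40)/3 = -1 + (⅓)*(-8) = -1 - 8/3 = -11/3 ≈ -3.6667)
L(K, S) = 10 + K
g - L(62, -37) = -11/3 - (10 + 62) = -11/3 - 1*72 = -11/3 - 72 = -227/3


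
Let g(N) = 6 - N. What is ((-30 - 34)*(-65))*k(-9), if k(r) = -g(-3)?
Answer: -37440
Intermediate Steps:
k(r) = -9 (k(r) = -(6 - 1*(-3)) = -(6 + 3) = -1*9 = -9)
((-30 - 34)*(-65))*k(-9) = ((-30 - 34)*(-65))*(-9) = -64*(-65)*(-9) = 4160*(-9) = -37440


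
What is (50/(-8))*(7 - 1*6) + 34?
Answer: 111/4 ≈ 27.750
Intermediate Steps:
(50/(-8))*(7 - 1*6) + 34 = (50*(-⅛))*(7 - 6) + 34 = -25/4*1 + 34 = -25/4 + 34 = 111/4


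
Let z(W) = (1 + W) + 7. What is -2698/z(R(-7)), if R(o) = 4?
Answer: -1349/6 ≈ -224.83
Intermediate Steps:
z(W) = 8 + W
-2698/z(R(-7)) = -2698/(8 + 4) = -2698/12 = -2698*1/12 = -1349/6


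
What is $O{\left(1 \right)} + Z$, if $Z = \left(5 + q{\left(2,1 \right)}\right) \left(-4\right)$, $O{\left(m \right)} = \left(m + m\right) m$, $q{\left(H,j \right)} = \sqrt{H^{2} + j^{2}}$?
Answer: $-18 - 4 \sqrt{5} \approx -26.944$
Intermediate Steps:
$O{\left(m \right)} = 2 m^{2}$ ($O{\left(m \right)} = 2 m m = 2 m^{2}$)
$Z = -20 - 4 \sqrt{5}$ ($Z = \left(5 + \sqrt{2^{2} + 1^{2}}\right) \left(-4\right) = \left(5 + \sqrt{4 + 1}\right) \left(-4\right) = \left(5 + \sqrt{5}\right) \left(-4\right) = -20 - 4 \sqrt{5} \approx -28.944$)
$O{\left(1 \right)} + Z = 2 \cdot 1^{2} - \left(20 + 4 \sqrt{5}\right) = 2 \cdot 1 - \left(20 + 4 \sqrt{5}\right) = 2 - \left(20 + 4 \sqrt{5}\right) = -18 - 4 \sqrt{5}$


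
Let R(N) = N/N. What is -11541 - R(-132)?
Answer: -11542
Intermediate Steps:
R(N) = 1
-11541 - R(-132) = -11541 - 1*1 = -11541 - 1 = -11542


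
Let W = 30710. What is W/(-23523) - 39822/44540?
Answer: -1152278153/523857210 ≈ -2.1996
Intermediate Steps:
W/(-23523) - 39822/44540 = 30710/(-23523) - 39822/44540 = 30710*(-1/23523) - 39822*1/44540 = -30710/23523 - 19911/22270 = -1152278153/523857210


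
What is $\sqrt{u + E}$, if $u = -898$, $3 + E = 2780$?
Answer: $\sqrt{1879} \approx 43.347$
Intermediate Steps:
$E = 2777$ ($E = -3 + 2780 = 2777$)
$\sqrt{u + E} = \sqrt{-898 + 2777} = \sqrt{1879}$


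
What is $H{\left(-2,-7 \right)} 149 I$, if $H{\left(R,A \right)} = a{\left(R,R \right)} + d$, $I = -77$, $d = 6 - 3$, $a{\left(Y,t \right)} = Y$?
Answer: $-11473$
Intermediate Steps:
$d = 3$
$H{\left(R,A \right)} = 3 + R$ ($H{\left(R,A \right)} = R + 3 = 3 + R$)
$H{\left(-2,-7 \right)} 149 I = \left(3 - 2\right) 149 \left(-77\right) = 1 \cdot 149 \left(-77\right) = 149 \left(-77\right) = -11473$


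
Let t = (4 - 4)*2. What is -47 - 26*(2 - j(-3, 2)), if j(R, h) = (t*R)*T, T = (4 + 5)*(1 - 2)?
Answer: -99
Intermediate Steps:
T = -9 (T = 9*(-1) = -9)
t = 0 (t = 0*2 = 0)
j(R, h) = 0 (j(R, h) = (0*R)*(-9) = 0*(-9) = 0)
-47 - 26*(2 - j(-3, 2)) = -47 - 26*(2 - 1*0) = -47 - 26*(2 + 0) = -47 - 26*2 = -47 - 52 = -99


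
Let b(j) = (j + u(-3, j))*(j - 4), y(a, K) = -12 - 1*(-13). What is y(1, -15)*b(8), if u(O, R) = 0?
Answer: 32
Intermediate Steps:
y(a, K) = 1 (y(a, K) = -12 + 13 = 1)
b(j) = j*(-4 + j) (b(j) = (j + 0)*(j - 4) = j*(-4 + j))
y(1, -15)*b(8) = 1*(8*(-4 + 8)) = 1*(8*4) = 1*32 = 32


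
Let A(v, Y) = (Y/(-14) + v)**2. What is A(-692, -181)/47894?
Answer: 90383049/9387224 ≈ 9.6283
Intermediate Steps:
A(v, Y) = (v - Y/14)**2 (A(v, Y) = (Y*(-1/14) + v)**2 = (-Y/14 + v)**2 = (v - Y/14)**2)
A(-692, -181)/47894 = ((-181 - 14*(-692))**2/196)/47894 = ((-181 + 9688)**2/196)*(1/47894) = ((1/196)*9507**2)*(1/47894) = ((1/196)*90383049)*(1/47894) = (90383049/196)*(1/47894) = 90383049/9387224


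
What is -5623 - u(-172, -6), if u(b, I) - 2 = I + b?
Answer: -5447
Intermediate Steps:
u(b, I) = 2 + I + b (u(b, I) = 2 + (I + b) = 2 + I + b)
-5623 - u(-172, -6) = -5623 - (2 - 6 - 172) = -5623 - 1*(-176) = -5623 + 176 = -5447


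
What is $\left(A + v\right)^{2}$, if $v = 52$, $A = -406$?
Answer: $125316$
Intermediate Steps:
$\left(A + v\right)^{2} = \left(-406 + 52\right)^{2} = \left(-354\right)^{2} = 125316$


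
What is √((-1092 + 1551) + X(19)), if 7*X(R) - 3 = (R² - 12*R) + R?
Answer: 2*√5894/7 ≈ 21.935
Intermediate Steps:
X(R) = 3/7 - 11*R/7 + R²/7 (X(R) = 3/7 + ((R² - 12*R) + R)/7 = 3/7 + (R² - 11*R)/7 = 3/7 + (-11*R/7 + R²/7) = 3/7 - 11*R/7 + R²/7)
√((-1092 + 1551) + X(19)) = √((-1092 + 1551) + (3/7 - 11/7*19 + (⅐)*19²)) = √(459 + (3/7 - 209/7 + (⅐)*361)) = √(459 + (3/7 - 209/7 + 361/7)) = √(459 + 155/7) = √(3368/7) = 2*√5894/7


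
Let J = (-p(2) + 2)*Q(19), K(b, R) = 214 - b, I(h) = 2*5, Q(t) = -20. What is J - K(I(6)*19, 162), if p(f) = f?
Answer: -24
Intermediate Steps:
I(h) = 10
J = 0 (J = (-1*2 + 2)*(-20) = (-2 + 2)*(-20) = 0*(-20) = 0)
J - K(I(6)*19, 162) = 0 - (214 - 10*19) = 0 - (214 - 1*190) = 0 - (214 - 190) = 0 - 1*24 = 0 - 24 = -24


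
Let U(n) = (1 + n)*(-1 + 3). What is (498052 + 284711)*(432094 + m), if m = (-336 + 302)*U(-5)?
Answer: 338440107258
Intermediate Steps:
U(n) = 2 + 2*n (U(n) = (1 + n)*2 = 2 + 2*n)
m = 272 (m = (-336 + 302)*(2 + 2*(-5)) = -34*(2 - 10) = -34*(-8) = 272)
(498052 + 284711)*(432094 + m) = (498052 + 284711)*(432094 + 272) = 782763*432366 = 338440107258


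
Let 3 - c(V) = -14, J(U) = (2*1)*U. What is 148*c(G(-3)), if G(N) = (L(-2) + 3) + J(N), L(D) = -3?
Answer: 2516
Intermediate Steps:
J(U) = 2*U
G(N) = 2*N (G(N) = (-3 + 3) + 2*N = 0 + 2*N = 2*N)
c(V) = 17 (c(V) = 3 - 1*(-14) = 3 + 14 = 17)
148*c(G(-3)) = 148*17 = 2516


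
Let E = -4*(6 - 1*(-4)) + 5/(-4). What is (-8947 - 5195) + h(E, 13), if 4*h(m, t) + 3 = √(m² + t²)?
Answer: -226111/16 ≈ -14132.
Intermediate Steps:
E = -165/4 (E = -4*(6 + 4) + 5*(-¼) = -4*10 - 5/4 = -40 - 5/4 = -165/4 ≈ -41.250)
h(m, t) = -¾ + √(m² + t²)/4
(-8947 - 5195) + h(E, 13) = (-8947 - 5195) + (-¾ + √((-165/4)² + 13²)/4) = -14142 + (-¾ + √(27225/16 + 169)/4) = -14142 + (-¾ + √(29929/16)/4) = -14142 + (-¾ + (¼)*(173/4)) = -14142 + (-¾ + 173/16) = -14142 + 161/16 = -226111/16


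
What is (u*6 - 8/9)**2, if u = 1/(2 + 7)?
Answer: 4/81 ≈ 0.049383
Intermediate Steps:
u = 1/9 ≈ 0.11111
(u*6 - 8/9)**2 = ((1/9)*6 - 8/9)**2 = (2/3 - 8*1/9)**2 = (2/3 - 8/9)**2 = (-2/9)**2 = 4/81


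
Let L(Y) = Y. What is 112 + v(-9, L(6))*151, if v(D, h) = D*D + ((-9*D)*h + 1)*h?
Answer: 453565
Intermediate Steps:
v(D, h) = D² + h*(1 - 9*D*h) (v(D, h) = D² + (-9*D*h + 1)*h = D² + (1 - 9*D*h)*h = D² + h*(1 - 9*D*h))
112 + v(-9, L(6))*151 = 112 + (6 + (-9)² - 9*(-9)*6²)*151 = 112 + (6 + 81 - 9*(-9)*36)*151 = 112 + (6 + 81 + 2916)*151 = 112 + 3003*151 = 112 + 453453 = 453565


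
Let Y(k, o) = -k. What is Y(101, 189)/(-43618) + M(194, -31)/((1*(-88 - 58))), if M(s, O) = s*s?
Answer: -820796151/3184114 ≈ -257.78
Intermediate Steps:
M(s, O) = s**2
Y(101, 189)/(-43618) + M(194, -31)/((1*(-88 - 58))) = -1*101/(-43618) + 194**2/((1*(-88 - 58))) = -101*(-1/43618) + 37636/((1*(-146))) = 101/43618 + 37636/(-146) = 101/43618 + 37636*(-1/146) = 101/43618 - 18818/73 = -820796151/3184114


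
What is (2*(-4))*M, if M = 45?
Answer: -360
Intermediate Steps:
(2*(-4))*M = (2*(-4))*45 = -8*45 = -360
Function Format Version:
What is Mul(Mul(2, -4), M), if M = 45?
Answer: -360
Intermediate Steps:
Mul(Mul(2, -4), M) = Mul(Mul(2, -4), 45) = Mul(-8, 45) = -360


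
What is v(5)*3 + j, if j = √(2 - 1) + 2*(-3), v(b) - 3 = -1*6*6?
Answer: -104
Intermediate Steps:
v(b) = -33 (v(b) = 3 - 1*6*6 = 3 - 6*6 = 3 - 36 = -33)
j = -5 (j = √1 - 6 = 1 - 6 = -5)
v(5)*3 + j = -33*3 - 5 = -99 - 5 = -104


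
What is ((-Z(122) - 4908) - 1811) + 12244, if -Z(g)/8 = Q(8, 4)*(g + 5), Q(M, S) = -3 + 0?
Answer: 2477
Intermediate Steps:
Q(M, S) = -3
Z(g) = 120 + 24*g (Z(g) = -(-24)*(g + 5) = -(-24)*(5 + g) = -8*(-15 - 3*g) = 120 + 24*g)
((-Z(122) - 4908) - 1811) + 12244 = ((-(120 + 24*122) - 4908) - 1811) + 12244 = ((-(120 + 2928) - 4908) - 1811) + 12244 = ((-1*3048 - 4908) - 1811) + 12244 = ((-3048 - 4908) - 1811) + 12244 = (-7956 - 1811) + 12244 = -9767 + 12244 = 2477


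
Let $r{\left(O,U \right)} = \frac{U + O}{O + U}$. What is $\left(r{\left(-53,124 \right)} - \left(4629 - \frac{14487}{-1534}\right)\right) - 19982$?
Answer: $- \frac{37766227}{1534} \approx -24619.0$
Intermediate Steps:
$r{\left(O,U \right)} = 1$ ($r{\left(O,U \right)} = \frac{O + U}{O + U} = 1$)
$\left(r{\left(-53,124 \right)} - \left(4629 - \frac{14487}{-1534}\right)\right) - 19982 = \left(1 - \left(4629 - \frac{14487}{-1534}\right)\right) - 19982 = \left(1 + \left(-4629 + 14487 \left(- \frac{1}{1534}\right)\right)\right) - 19982 = \left(1 - \frac{7115373}{1534}\right) - 19982 = - \frac{7113839}{1534} - 19982 = - \frac{37766227}{1534}$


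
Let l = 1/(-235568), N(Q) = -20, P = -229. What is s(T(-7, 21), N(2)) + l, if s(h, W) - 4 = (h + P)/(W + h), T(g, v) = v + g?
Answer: 28150373/706704 ≈ 39.833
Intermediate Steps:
T(g, v) = g + v
s(h, W) = 4 + (-229 + h)/(W + h) (s(h, W) = 4 + (h - 229)/(W + h) = 4 + (-229 + h)/(W + h))
l = -1/235568 ≈ -4.2451e-6
s(T(-7, 21), N(2)) + l = (-229 + 4*(-20) + 5*(-7 + 21))/(-20 + (-7 + 21)) - 1/235568 = (-229 - 80 + 5*14)/(-20 + 14) - 1/235568 = (-229 - 80 + 70)/(-6) - 1/235568 = -1/6*(-239) - 1/235568 = 239/6 - 1/235568 = 28150373/706704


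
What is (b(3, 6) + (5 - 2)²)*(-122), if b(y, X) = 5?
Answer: -1708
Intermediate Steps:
(b(3, 6) + (5 - 2)²)*(-122) = (5 + (5 - 2)²)*(-122) = (5 + 3²)*(-122) = (5 + 9)*(-122) = 14*(-122) = -1708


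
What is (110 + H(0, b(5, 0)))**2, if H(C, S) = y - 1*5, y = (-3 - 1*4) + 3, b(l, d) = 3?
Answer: 10201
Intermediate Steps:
y = -4 (y = (-3 - 4) + 3 = -7 + 3 = -4)
H(C, S) = -9 (H(C, S) = -4 - 1*5 = -4 - 5 = -9)
(110 + H(0, b(5, 0)))**2 = (110 - 9)**2 = 101**2 = 10201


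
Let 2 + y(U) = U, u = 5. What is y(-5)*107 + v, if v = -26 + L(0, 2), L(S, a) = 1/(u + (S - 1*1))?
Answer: -3099/4 ≈ -774.75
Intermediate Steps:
y(U) = -2 + U
L(S, a) = 1/(4 + S) (L(S, a) = 1/(5 + (S - 1*1)) = 1/(5 + (S - 1)) = 1/(5 + (-1 + S)) = 1/(4 + S))
v = -103/4 (v = -26 + 1/(4 + 0) = -26 + 1/4 = -26 + ¼ = -103/4 ≈ -25.750)
y(-5)*107 + v = (-2 - 5)*107 - 103/4 = -7*107 - 103/4 = -749 - 103/4 = -3099/4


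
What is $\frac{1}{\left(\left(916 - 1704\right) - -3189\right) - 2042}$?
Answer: $\frac{1}{359} \approx 0.0027855$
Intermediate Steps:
$\frac{1}{\left(\left(916 - 1704\right) - -3189\right) - 2042} = \frac{1}{\left(\left(916 - 1704\right) + 3189\right) - 2042} = \frac{1}{\left(-788 + 3189\right) - 2042} = \frac{1}{2401 - 2042} = \frac{1}{359}$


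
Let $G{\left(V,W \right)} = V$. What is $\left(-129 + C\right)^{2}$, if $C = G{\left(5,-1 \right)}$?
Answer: $15376$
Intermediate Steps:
$C = 5$
$\left(-129 + C\right)^{2} = \left(-129 + 5\right)^{2} = \left(-124\right)^{2} = 15376$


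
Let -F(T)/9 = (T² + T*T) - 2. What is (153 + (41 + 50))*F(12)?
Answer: -628056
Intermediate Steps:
F(T) = 18 - 18*T² (F(T) = -9*((T² + T*T) - 2) = -9*((T² + T²) - 2) = -9*(2*T² - 2) = -9*(-2 + 2*T²) = 18 - 18*T²)
(153 + (41 + 50))*F(12) = (153 + (41 + 50))*(18 - 18*12²) = (153 + 91)*(18 - 18*144) = 244*(18 - 2592) = 244*(-2574) = -628056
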